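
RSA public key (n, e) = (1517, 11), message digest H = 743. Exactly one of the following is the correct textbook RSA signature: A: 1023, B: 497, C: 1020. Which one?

C

Candidate A: Squares mod 1517: 1023^1≡1023, 1023^2≡1316, 1023^4≡959, 1023^8≡379; 11 = 8 + 2 + 1, so 1023^11 ≡ 379·1316·1023 ≡ 207 (mod 1517)
Candidate B: Squares mod 1517: 497^1≡497, 497^2≡1255, 497^4≡379, 497^8≡1043; 11 = 8 + 2 + 1, so 497^11 ≡ 1043·1255·497 ≡ 774 (mod 1517)
Candidate C: Squares mod 1517: 1020^1≡1020, 1020^2≡1255, 1020^4≡379, 1020^8≡1043; 11 = 8 + 2 + 1, so 1020^11 ≡ 1043·1255·1020 ≡ 743 (mod 1517)
  → matches H = 743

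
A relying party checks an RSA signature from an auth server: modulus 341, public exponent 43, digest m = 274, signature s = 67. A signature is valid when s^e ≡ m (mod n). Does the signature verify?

s^2 ≡ 67^2 = 4489 ≡ 56
s^4 ≡ 56^2 = 3136 ≡ 67
s^8 ≡ 67^2 = 4489 ≡ 56
s^16 ≡ 56^2 = 3136 ≡ 67
s^32 ≡ 67^2 = 4489 ≡ 56
43 = 32 + 8 + 2 + 1, so s^43 ≡ 56·56·56·67 ≡ 67 (mod 341)
67 ≠ 274, so verification fails.

does not verify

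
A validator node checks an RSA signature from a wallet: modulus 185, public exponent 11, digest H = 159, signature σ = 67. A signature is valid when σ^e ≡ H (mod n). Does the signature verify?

does not verify

σ^11 mod 185 = 173
σ^11 mod 185 = 173, but H = 159.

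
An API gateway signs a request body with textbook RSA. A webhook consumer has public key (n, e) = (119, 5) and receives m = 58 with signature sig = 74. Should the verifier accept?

accept

sig^5 mod 119 = 58
sig^5 mod 119 = 58 matches m.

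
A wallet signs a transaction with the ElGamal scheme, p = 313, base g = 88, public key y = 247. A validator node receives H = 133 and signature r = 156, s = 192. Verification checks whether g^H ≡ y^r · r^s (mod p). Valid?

no

Left side g^H mod p:
88^2 = 7744 ≡ 232
88^4 ≡ 232^2 = 53824 ≡ 301
88^8 ≡ 301^2 = 90601 ≡ 144
88^16 ≡ 144^2 = 20736 ≡ 78
88^32 ≡ 78^2 = 6084 ≡ 137
88^64 ≡ 137^2 = 18769 ≡ 302
88^128 ≡ 302^2 = 91204 ≡ 121
133 = 128 + 4 + 1, so 88^133 ≡ 121·301·88 ≡ 241 (mod 313)
Right side y^r · r^s mod p:
247^2 = 61009 ≡ 287
247^4 ≡ 287^2 = 82369 ≡ 50
247^8 ≡ 50^2 = 2500 ≡ 309
247^16 ≡ 309^2 = 95481 ≡ 16
247^32 ≡ 16^2 = 256
247^64 ≡ 256^2 = 65536 ≡ 119
247^128 ≡ 119^2 = 14161 ≡ 76
156 = 128 + 16 + 8 + 4, so 247^156 ≡ 76·16·309·50 ≡ 1 (mod 313)
156^2 = 24336 ≡ 235
156^4 ≡ 235^2 = 55225 ≡ 137
156^8 ≡ 137^2 = 18769 ≡ 302
156^16 ≡ 302^2 = 91204 ≡ 121
156^32 ≡ 121^2 = 14641 ≡ 243
156^64 ≡ 243^2 = 59049 ≡ 205
156^128 ≡ 205^2 = 42025 ≡ 83
192 = 128 + 64, so 156^192 ≡ 83·205 ≡ 113 (mod 313)
1·113 = 113 ≡ 113 (mod 313)
241 ≠ 113, so verification fails.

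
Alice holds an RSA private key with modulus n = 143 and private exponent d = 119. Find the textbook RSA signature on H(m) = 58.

37

(H(m))^2 ≡ 58^2 = 3364 ≡ 75
(H(m))^4 ≡ 75^2 = 5625 ≡ 48
(H(m))^8 ≡ 48^2 = 2304 ≡ 16
(H(m))^16 ≡ 16^2 = 256 ≡ 113
(H(m))^32 ≡ 113^2 = 12769 ≡ 42
(H(m))^64 ≡ 42^2 = 1764 ≡ 48
119 = 64 + 32 + 16 + 4 + 2 + 1, so (H(m))^119 ≡ 48·42·113·48·75·58 ≡ 37 (mod 143)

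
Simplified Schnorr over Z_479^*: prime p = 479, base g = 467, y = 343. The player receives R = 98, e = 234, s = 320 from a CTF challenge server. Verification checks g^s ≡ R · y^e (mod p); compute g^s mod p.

396

Squares mod 479: 467^1≡467, 467^2≡144, 467^4≡139, 467^8≡161, 467^16≡55, 467^32≡151, 467^64≡288, 467^128≡77, 467^256≡181
320 = 256 + 64, so 467^320 ≡ 181·288 ≡ 396 (mod 479)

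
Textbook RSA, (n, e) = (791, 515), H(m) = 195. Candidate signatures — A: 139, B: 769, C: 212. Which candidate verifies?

B

Candidate A: 139^515 mod 791 = 524
Candidate B: 769^515 mod 791 = 195
  → matches H(m) = 195
Candidate C: 212^515 mod 791 = 53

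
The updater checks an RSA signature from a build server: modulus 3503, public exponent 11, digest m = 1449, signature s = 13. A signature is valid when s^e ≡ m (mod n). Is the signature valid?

invalid

s^2 ≡ 13^2 = 169
s^4 ≡ 169^2 = 28561 ≡ 537
s^8 ≡ 537^2 = 288369 ≡ 1123
11 = 8 + 2 + 1, so s^11 ≡ 1123·169·13 ≡ 1119 (mod 3503)
s^11 mod 3503 = 1119, but m = 1449.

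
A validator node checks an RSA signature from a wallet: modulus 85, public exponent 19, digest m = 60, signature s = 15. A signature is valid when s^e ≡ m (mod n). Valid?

yes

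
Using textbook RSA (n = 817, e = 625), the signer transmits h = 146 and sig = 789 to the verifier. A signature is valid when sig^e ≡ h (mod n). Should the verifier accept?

accept

Squares mod 817: sig^1≡789, sig^2≡784, sig^4≡272, sig^8≡454, sig^16≡232, sig^32≡719, sig^64≡617, sig^128≡784, sig^256≡272, sig^512≡454
625 = 512 + 64 + 32 + 16 + 1, so sig^625 ≡ 454·617·719·232·789 ≡ 146 (mod 817)
Since 146 equals the digest 146, verification succeeds.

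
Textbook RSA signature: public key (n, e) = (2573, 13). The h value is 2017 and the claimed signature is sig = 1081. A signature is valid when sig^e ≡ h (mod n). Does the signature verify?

sig^2 ≡ 1081^2 = 1168561 ≡ 419
sig^4 ≡ 419^2 = 175561 ≡ 597
sig^8 ≡ 597^2 = 356409 ≡ 1335
13 = 8 + 4 + 1, so sig^13 ≡ 1335·597·1081 ≡ 556 (mod 2573)
sig^13 mod 2573 = 556, but h = 2017.

does not verify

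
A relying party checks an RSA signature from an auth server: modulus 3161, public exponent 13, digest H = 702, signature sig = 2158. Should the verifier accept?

reject

sig^2 ≡ 2158^2 = 4656964 ≡ 811
sig^4 ≡ 811^2 = 657721 ≡ 233
sig^8 ≡ 233^2 = 54289 ≡ 552
13 = 8 + 4 + 1, so sig^13 ≡ 552·233·2158 ≡ 1723 (mod 3161)
1723 ≠ 702, so verification fails.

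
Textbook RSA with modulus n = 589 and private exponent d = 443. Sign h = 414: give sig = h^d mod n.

136

h^2 ≡ 414^2 = 171396 ≡ 586
h^4 ≡ 586^2 = 343396 ≡ 9
h^8 ≡ 9^2 = 81
h^16 ≡ 81^2 = 6561 ≡ 82
h^32 ≡ 82^2 = 6724 ≡ 245
h^64 ≡ 245^2 = 60025 ≡ 536
h^128 ≡ 536^2 = 287296 ≡ 453
h^256 ≡ 453^2 = 205209 ≡ 237
443 = 256 + 128 + 32 + 16 + 8 + 2 + 1, so h^443 ≡ 237·453·245·82·81·586·414 ≡ 136 (mod 589)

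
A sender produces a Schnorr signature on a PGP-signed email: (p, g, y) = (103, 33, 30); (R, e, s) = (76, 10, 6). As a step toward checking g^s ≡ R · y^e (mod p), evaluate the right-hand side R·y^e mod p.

100

Squares mod 103: 30^1≡30, 30^2≡76, 30^4≡8, 30^8≡64
10 = 8 + 2, so 30^10 ≡ 64·76 ≡ 23 (mod 103)
R · y^e ≡ 76·23 = 1748 ≡ 100 (mod 103)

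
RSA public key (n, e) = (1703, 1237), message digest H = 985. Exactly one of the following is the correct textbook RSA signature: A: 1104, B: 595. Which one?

B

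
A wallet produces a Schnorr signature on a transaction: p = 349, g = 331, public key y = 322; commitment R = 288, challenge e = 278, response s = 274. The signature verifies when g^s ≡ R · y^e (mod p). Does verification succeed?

g^s mod p:
Squares mod 349: 331^1≡331, 331^2≡324, 331^4≡276, 331^8≡94, 331^16≡111, 331^32≡106, 331^64≡68, 331^128≡87, 331^256≡240
274 = 256 + 16 + 2, so 331^274 ≡ 240·111·324 ≡ 241 (mod 349)
R · y^e mod p:
Squares mod 349: 322^1≡322, 322^2≡31, 322^4≡263, 322^8≡67, 322^16≡301, 322^32≡210, 322^64≡126, 322^128≡171, 322^256≡274
278 = 256 + 16 + 4 + 2, so 322^278 ≡ 274·301·263·31 ≡ 249 (mod 349)
288·249 = 71712 ≡ 167 (mod 349)
241 ≠ 167; the check fails.

fails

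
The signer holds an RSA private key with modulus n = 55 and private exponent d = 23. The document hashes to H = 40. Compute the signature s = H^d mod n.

35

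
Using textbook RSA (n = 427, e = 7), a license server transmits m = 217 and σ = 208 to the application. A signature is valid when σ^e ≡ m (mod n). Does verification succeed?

σ^2 ≡ 208^2 = 43264 ≡ 137
σ^4 ≡ 137^2 = 18769 ≡ 408
7 = 4 + 2 + 1, so σ^7 ≡ 408·137·208 ≡ 12 (mod 427)
σ^7 mod 427 = 12, but m = 217.

fails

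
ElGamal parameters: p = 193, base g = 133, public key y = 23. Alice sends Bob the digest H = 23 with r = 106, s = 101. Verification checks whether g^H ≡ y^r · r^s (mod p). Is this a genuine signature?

genuine

Left side g^H mod p:
Squares mod 193: 133^1≡133, 133^2≡126, 133^4≡50, 133^8≡184, 133^16≡81
23 = 16 + 4 + 2 + 1, so 133^23 ≡ 81·50·126·133 ≡ 99 (mod 193)
Right side y^r · r^s mod p:
Squares mod 193: 23^1≡23, 23^2≡143, 23^4≡184, 23^8≡81, 23^16≡192, 23^32≡1, 23^64≡1
106 = 64 + 32 + 8 + 2, so 23^106 ≡ 1·1·81·143 ≡ 3 (mod 193)
Squares mod 193: 106^1≡106, 106^2≡42, 106^4≡27, 106^8≡150, 106^16≡112, 106^32≡192, 106^64≡1
101 = 64 + 32 + 4 + 1, so 106^101 ≡ 1·192·27·106 ≡ 33 (mod 193)
3·33 = 99 ≡ 99 (mod 193)
99 ≡ 99 (mod 193), so the signature is genuine.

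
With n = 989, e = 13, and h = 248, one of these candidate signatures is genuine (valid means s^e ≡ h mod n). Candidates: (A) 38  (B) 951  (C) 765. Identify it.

B

Candidate A: Squares mod 989: 38^1≡38, 38^2≡455, 38^4≡324, 38^8≡142; 13 = 8 + 4 + 1, so 38^13 ≡ 142·324·38 ≡ 741 (mod 989)
Candidate B: Squares mod 989: 951^1≡951, 951^2≡455, 951^4≡324, 951^8≡142; 13 = 8 + 4 + 1, so 951^13 ≡ 142·324·951 ≡ 248 (mod 989)
  → matches h = 248
Candidate C: Squares mod 989: 765^1≡765, 765^2≡726, 765^4≡928, 765^8≡754; 13 = 8 + 4 + 1, so 765^13 ≡ 754·928·765 ≡ 243 (mod 989)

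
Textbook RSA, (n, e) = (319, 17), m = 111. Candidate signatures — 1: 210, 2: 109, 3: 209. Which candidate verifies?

1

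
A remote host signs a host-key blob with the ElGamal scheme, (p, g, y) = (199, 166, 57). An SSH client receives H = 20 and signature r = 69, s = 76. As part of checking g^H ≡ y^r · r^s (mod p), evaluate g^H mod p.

131

166^2 = 27556 ≡ 94
166^4 ≡ 94^2 = 8836 ≡ 80
166^8 ≡ 80^2 = 6400 ≡ 32
166^16 ≡ 32^2 = 1024 ≡ 29
20 = 16 + 4, so 166^20 ≡ 29·80 ≡ 131 (mod 199)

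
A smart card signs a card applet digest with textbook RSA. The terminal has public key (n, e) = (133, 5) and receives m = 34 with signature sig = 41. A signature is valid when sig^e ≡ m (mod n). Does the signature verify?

verifies

sig^2 ≡ 41^2 = 1681 ≡ 85
sig^4 ≡ 85^2 = 7225 ≡ 43
5 = 4 + 1, so sig^5 ≡ 43·41 ≡ 34 (mod 133)
34 = m, so the signature checks out.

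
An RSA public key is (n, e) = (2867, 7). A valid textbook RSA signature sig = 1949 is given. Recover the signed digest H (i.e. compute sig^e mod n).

sig^2 ≡ 1949^2 = 3798601 ≡ 2693
sig^4 ≡ 2693^2 = 7252249 ≡ 1606
7 = 4 + 2 + 1, so sig^7 ≡ 1606·2693·1949 ≡ 1900 (mod 2867)

1900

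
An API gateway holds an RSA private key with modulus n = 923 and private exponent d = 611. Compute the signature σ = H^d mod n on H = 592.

H^611 mod 923 = 626

626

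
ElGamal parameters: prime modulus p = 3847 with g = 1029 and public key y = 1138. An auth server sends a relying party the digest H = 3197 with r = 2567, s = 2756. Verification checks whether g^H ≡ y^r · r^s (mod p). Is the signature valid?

invalid

Left side g^H mod p:
Squares mod 3847: 1029^1≡1029, 1029^2≡916, 1029^4≡410, 1029^8≡2679, 1029^16≡2386, 1029^32≡3283, 1029^64≡2642, 1029^128≡1706, 1029^256≡2104, 1029^512≡2766, 1029^1024≡2920, 1029^2048≡1448
3197 = 2048 + 1024 + 64 + 32 + 16 + 8 + 4 + 1, so 1029^3197 ≡ 1448·2920·2642·3283·2386·2679·410·1029 ≡ 2131 (mod 3847)
Right side y^r · r^s mod p:
Squares mod 3847: 1138^1≡1138, 1138^2≡2452, 1138^4≡3290, 1138^8≡2489, 1138^16≡1451, 1138^32≡1092, 1138^64≡3741, 1138^128≡3542, 1138^256≡697, 1138^512≡1087, 1138^1024≡540, 1138^2048≡3075
2567 = 2048 + 512 + 4 + 2 + 1, so 1138^2567 ≡ 3075·1087·3290·2452·1138 ≡ 1301 (mod 3847)
Squares mod 3847: 2567^1≡2567, 2567^2≡3425, 2567^4≡1122, 2567^8≡915, 2567^16≡2426, 2567^32≡3413, 2567^64≡3700, 2567^128≡2374, 2567^256≡21, 2567^512≡441, 2567^1024≡2131, 2567^2048≡1701
2756 = 2048 + 512 + 128 + 64 + 4, so 2567^2756 ≡ 1701·441·2374·3700·1122 ≡ 1099 (mod 3847)
1301·1099 = 1429799 ≡ 2562 (mod 3847)
2131 ≠ 2562, so verification fails.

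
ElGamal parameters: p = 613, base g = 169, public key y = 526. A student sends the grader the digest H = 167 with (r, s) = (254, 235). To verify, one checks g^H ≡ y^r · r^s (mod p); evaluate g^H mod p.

Squares mod 613: 169^1≡169, 169^2≡363, 169^4≡587, 169^8≡63, 169^16≡291, 169^32≡87, 169^64≡213, 169^128≡7
167 = 128 + 32 + 4 + 2 + 1, so 169^167 ≡ 7·87·587·363·169 ≡ 597 (mod 613)

597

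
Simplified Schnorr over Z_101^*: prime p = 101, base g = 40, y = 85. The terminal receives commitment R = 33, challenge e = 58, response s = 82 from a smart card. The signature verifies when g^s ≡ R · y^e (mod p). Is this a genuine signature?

g^s mod p:
40^82 mod 101 = 22
R · y^e mod p:
85^58 mod 101 = 68
33·68 = 2244 ≡ 22 (mod 101)
22 ≡ 22 (mod 101); signature holds.

genuine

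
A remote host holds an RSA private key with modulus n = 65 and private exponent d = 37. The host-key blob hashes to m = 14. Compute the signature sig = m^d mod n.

m^2 ≡ 14^2 = 196 ≡ 1
m^4 ≡ 1^2 = 1
m^8 ≡ 1^2 = 1
m^16 ≡ 1^2 = 1
m^32 ≡ 1^2 = 1
37 = 32 + 4 + 1, so m^37 ≡ 1·1·14 ≡ 14 (mod 65)

14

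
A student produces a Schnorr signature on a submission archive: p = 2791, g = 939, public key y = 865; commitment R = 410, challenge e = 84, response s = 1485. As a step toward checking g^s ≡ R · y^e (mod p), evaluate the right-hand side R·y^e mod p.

146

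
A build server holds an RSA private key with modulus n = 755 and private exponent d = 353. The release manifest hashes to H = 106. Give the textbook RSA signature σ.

Squares mod 755: H^1≡106, H^2≡666, H^4≡371, H^8≡231, H^16≡511, H^32≡646, H^64≡556, H^128≡341, H^256≡11
353 = 256 + 64 + 32 + 1, so H^353 ≡ 11·556·646·106 ≡ 716 (mod 755)

716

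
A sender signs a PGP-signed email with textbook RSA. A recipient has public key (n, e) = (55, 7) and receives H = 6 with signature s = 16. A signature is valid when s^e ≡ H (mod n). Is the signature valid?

invalid

s^2 ≡ 16^2 = 256 ≡ 36
s^4 ≡ 36^2 = 1296 ≡ 31
7 = 4 + 2 + 1, so s^7 ≡ 31·36·16 ≡ 36 (mod 55)
s^7 mod 55 = 36, but H = 6.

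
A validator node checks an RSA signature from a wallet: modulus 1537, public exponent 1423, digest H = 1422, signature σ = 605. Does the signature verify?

does not verify

Squares mod 1537: σ^1≡605, σ^2≡219, σ^4≡314, σ^8≡228, σ^16≡1263, σ^32≡1300, σ^64≡837, σ^128≡1234, σ^256≡1126, σ^512≡1388, σ^1024≡683
1423 = 1024 + 256 + 128 + 8 + 4 + 2 + 1, so σ^1423 ≡ 683·1126·1234·228·314·219·605 ≡ 45 (mod 1537)
The recovered value 45 does not match the digest 1422.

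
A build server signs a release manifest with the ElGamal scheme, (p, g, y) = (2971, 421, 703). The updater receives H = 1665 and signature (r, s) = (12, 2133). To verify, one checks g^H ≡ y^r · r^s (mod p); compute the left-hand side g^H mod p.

32

421^2 = 177241 ≡ 1952
421^4 ≡ 1952^2 = 3810304 ≡ 1482
421^8 ≡ 1482^2 = 2196324 ≡ 755
421^16 ≡ 755^2 = 570025 ≡ 2564
421^32 ≡ 2564^2 = 6574096 ≡ 2244
421^64 ≡ 2244^2 = 5035536 ≡ 2662
421^128 ≡ 2662^2 = 7086244 ≡ 409
421^256 ≡ 409^2 = 167281 ≡ 905
421^512 ≡ 905^2 = 819025 ≡ 2000
421^1024 ≡ 2000^2 = 4000000 ≡ 1034
1665 = 1024 + 512 + 128 + 1, so 421^1665 ≡ 1034·2000·409·421 ≡ 32 (mod 2971)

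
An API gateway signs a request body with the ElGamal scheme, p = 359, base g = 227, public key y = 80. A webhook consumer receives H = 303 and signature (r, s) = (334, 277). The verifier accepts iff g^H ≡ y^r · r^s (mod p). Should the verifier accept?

accept

Left side g^H mod p:
227^303 mod 359 = 157
Right side y^r · r^s mod p:
80^334 mod 359 = 135
334^277 mod 359 = 299
135·299 = 40365 ≡ 157 (mod 359)
157 ≡ 157 (mod 359), so the signature is genuine.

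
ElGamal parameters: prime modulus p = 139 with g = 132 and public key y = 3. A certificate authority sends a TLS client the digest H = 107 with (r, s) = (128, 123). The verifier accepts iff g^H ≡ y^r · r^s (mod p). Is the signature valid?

valid

Left side g^H mod p:
132^2 = 17424 ≡ 49
132^4 ≡ 49^2 = 2401 ≡ 38
132^8 ≡ 38^2 = 1444 ≡ 54
132^16 ≡ 54^2 = 2916 ≡ 136
132^32 ≡ 136^2 = 18496 ≡ 9
132^64 ≡ 9^2 = 81
107 = 64 + 32 + 8 + 2 + 1, so 132^107 ≡ 81·9·54·49·132 ≡ 61 (mod 139)
Right side y^r · r^s mod p:
3^2 = 9
3^4 ≡ 9^2 = 81
3^8 ≡ 81^2 = 6561 ≡ 28
3^16 ≡ 28^2 = 784 ≡ 89
3^32 ≡ 89^2 = 7921 ≡ 137
3^64 ≡ 137^2 = 18769 ≡ 4
3^128 ≡ 4^2 = 16
128^2 = 16384 ≡ 121
128^4 ≡ 121^2 = 14641 ≡ 46
128^8 ≡ 46^2 = 2116 ≡ 31
128^16 ≡ 31^2 = 961 ≡ 127
128^32 ≡ 127^2 = 16129 ≡ 5
128^64 ≡ 5^2 = 25
123 = 64 + 32 + 16 + 8 + 2 + 1, so 128^123 ≡ 25·5·127·31·121·128 ≡ 82 (mod 139)
16·82 = 1312 ≡ 61 (mod 139)
61 ≡ 61 (mod 139), so the signature is genuine.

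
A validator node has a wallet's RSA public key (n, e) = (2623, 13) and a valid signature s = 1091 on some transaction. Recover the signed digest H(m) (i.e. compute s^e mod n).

250

s^2 ≡ 1091^2 = 1190281 ≡ 2062
s^4 ≡ 2062^2 = 4251844 ≡ 2584
s^8 ≡ 2584^2 = 6677056 ≡ 1521
13 = 8 + 4 + 1, so s^13 ≡ 1521·2584·1091 ≡ 250 (mod 2623)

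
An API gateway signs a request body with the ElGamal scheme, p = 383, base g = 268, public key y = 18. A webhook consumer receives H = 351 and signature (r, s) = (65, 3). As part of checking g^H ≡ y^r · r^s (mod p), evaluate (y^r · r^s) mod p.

18^2 = 324
18^4 ≡ 324^2 = 104976 ≡ 34
18^8 ≡ 34^2 = 1156 ≡ 7
18^16 ≡ 7^2 = 49
18^32 ≡ 49^2 = 2401 ≡ 103
18^64 ≡ 103^2 = 10609 ≡ 268
65 = 64 + 1, so 18^65 ≡ 268·18 ≡ 228 (mod 383)
65^2 = 4225 ≡ 12
3 = 2 + 1, so 65^3 ≡ 12·65 ≡ 14 (mod 383)
y^r · r^s ≡ 228·14 = 3192 ≡ 128 (mod 383)

128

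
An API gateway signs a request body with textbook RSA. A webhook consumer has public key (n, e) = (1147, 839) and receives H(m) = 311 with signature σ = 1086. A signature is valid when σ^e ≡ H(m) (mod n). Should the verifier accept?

σ^2 ≡ 1086^2 = 1179396 ≡ 280
σ^4 ≡ 280^2 = 78400 ≡ 404
σ^8 ≡ 404^2 = 163216 ≡ 342
σ^16 ≡ 342^2 = 116964 ≡ 1117
σ^32 ≡ 1117^2 = 1247689 ≡ 900
σ^64 ≡ 900^2 = 810000 ≡ 218
σ^128 ≡ 218^2 = 47524 ≡ 497
σ^256 ≡ 497^2 = 247009 ≡ 404
σ^512 ≡ 404^2 = 163216 ≡ 342
839 = 512 + 256 + 64 + 4 + 2 + 1, so σ^839 ≡ 342·404·218·404·280·1086 ≡ 311 (mod 1147)
σ^839 mod 1147 = 311 matches H(m).

accept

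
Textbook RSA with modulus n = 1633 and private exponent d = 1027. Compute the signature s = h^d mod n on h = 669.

Squares mod 1633: h^1≡669, h^2≡119, h^4≡1097, h^8≡1521, h^16≡1113, h^32≡955, h^64≡811, h^128≡1255, h^256≡813, h^512≡1237, h^1024≡48
1027 = 1024 + 2 + 1, so h^1027 ≡ 48·119·669 ≡ 108 (mod 1633)

108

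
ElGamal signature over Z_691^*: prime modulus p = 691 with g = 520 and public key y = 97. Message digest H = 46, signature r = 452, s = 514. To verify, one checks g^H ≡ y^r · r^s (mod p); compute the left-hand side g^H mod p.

197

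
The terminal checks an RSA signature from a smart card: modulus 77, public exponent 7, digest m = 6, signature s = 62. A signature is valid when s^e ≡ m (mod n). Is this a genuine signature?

genuine

s^2 ≡ 62^2 = 3844 ≡ 71
s^4 ≡ 71^2 = 5041 ≡ 36
7 = 4 + 2 + 1, so s^7 ≡ 36·71·62 ≡ 6 (mod 77)
s^7 mod 77 = 6 matches m.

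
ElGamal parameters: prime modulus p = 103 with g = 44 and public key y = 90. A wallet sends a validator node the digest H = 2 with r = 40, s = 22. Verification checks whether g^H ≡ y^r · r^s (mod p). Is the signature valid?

Left side g^H mod p:
44^2 = 1936 ≡ 82
Right side y^r · r^s mod p:
90^2 = 8100 ≡ 66
90^4 ≡ 66^2 = 4356 ≡ 30
90^8 ≡ 30^2 = 900 ≡ 76
90^16 ≡ 76^2 = 5776 ≡ 8
90^32 ≡ 8^2 = 64
40 = 32 + 8, so 90^40 ≡ 64·76 ≡ 23 (mod 103)
40^2 = 1600 ≡ 55
40^4 ≡ 55^2 = 3025 ≡ 38
40^8 ≡ 38^2 = 1444 ≡ 2
40^16 ≡ 2^2 = 4
22 = 16 + 4 + 2, so 40^22 ≡ 4·38·55 ≡ 17 (mod 103)
23·17 = 391 ≡ 82 (mod 103)
82 ≡ 82 (mod 103), so the signature is genuine.

valid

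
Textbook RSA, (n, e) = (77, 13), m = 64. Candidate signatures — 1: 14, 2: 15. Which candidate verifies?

2

Candidate 1: Squares mod 77: 14^1≡14, 14^2≡42, 14^4≡70, 14^8≡49; 13 = 8 + 4 + 1, so 14^13 ≡ 49·70·14 ≡ 49 (mod 77)
Candidate 2: Squares mod 77: 15^1≡15, 15^2≡71, 15^4≡36, 15^8≡64; 13 = 8 + 4 + 1, so 15^13 ≡ 64·36·15 ≡ 64 (mod 77)
  → matches m = 64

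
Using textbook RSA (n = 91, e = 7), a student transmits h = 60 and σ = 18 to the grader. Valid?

yes

Squares mod 91: σ^1≡18, σ^2≡51, σ^4≡53
7 = 4 + 2 + 1, so σ^7 ≡ 53·51·18 ≡ 60 (mod 91)
σ^7 mod 91 = 60 matches h.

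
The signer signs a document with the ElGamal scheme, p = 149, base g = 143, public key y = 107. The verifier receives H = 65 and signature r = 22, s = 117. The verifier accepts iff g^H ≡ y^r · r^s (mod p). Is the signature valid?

valid

Left side g^H mod p:
143^2 = 20449 ≡ 36
143^4 ≡ 36^2 = 1296 ≡ 104
143^8 ≡ 104^2 = 10816 ≡ 88
143^16 ≡ 88^2 = 7744 ≡ 145
143^32 ≡ 145^2 = 21025 ≡ 16
143^64 ≡ 16^2 = 256 ≡ 107
65 = 64 + 1, so 143^65 ≡ 107·143 ≡ 103 (mod 149)
Right side y^r · r^s mod p:
107^2 = 11449 ≡ 125
107^4 ≡ 125^2 = 15625 ≡ 129
107^8 ≡ 129^2 = 16641 ≡ 102
107^16 ≡ 102^2 = 10404 ≡ 123
22 = 16 + 4 + 2, so 107^22 ≡ 123·129·125 ≡ 36 (mod 149)
22^2 = 484 ≡ 37
22^4 ≡ 37^2 = 1369 ≡ 28
22^8 ≡ 28^2 = 784 ≡ 39
22^16 ≡ 39^2 = 1521 ≡ 31
22^32 ≡ 31^2 = 961 ≡ 67
22^64 ≡ 67^2 = 4489 ≡ 19
117 = 64 + 32 + 16 + 4 + 1, so 22^117 ≡ 19·67·31·28·22 ≡ 7 (mod 149)
36·7 = 252 ≡ 103 (mod 149)
103 ≡ 103 (mod 149), so the signature is genuine.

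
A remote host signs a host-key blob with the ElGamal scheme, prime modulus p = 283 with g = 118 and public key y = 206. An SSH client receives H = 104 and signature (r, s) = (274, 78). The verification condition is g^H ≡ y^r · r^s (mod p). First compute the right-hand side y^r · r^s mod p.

206^274 mod 283 = 169
274^78 mod 283 = 42
y^r · r^s ≡ 169·42 = 7098 ≡ 23 (mod 283)

23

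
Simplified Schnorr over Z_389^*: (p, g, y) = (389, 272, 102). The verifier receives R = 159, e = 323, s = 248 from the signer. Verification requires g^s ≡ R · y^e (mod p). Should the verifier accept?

reject

g^s mod p:
272^248 mod 389 = 121
R · y^e mod p:
102^323 mod 389 = 11
159·11 = 1749 ≡ 193 (mod 389)
121 ≠ 193; the check fails.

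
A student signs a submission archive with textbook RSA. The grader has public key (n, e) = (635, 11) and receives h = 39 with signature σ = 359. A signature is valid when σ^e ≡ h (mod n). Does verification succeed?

fails

σ^11 mod 635 = 24
24 ≠ 39, so verification fails.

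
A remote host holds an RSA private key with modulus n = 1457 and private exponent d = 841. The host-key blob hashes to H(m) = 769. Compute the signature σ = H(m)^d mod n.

Squares mod 1457: (H(m))^1≡769, (H(m))^2≡1276, (H(m))^4≡707, (H(m))^8≡98, (H(m))^16≡862, (H(m))^32≡1431, (H(m))^64≡676, (H(m))^128≡935, (H(m))^256≡25, (H(m))^512≡625
841 = 512 + 256 + 64 + 8 + 1, so (H(m))^841 ≡ 625·25·676·98·769 ≡ 1358 (mod 1457)

1358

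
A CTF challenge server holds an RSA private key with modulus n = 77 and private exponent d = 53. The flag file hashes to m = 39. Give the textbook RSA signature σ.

51

Squares mod 77: m^1≡39, m^2≡58, m^4≡53, m^8≡37, m^16≡60, m^32≡58
53 = 32 + 16 + 4 + 1, so m^53 ≡ 58·60·53·39 ≡ 51 (mod 77)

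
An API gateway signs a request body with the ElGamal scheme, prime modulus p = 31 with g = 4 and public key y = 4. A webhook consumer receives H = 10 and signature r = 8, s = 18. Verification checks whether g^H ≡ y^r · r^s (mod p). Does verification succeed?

Left side g^H mod p:
4^2 = 16
4^4 ≡ 16^2 = 256 ≡ 8
4^8 ≡ 8^2 = 64 ≡ 2
10 = 8 + 2, so 4^10 ≡ 2·16 ≡ 1 (mod 31)
Right side y^r · r^s mod p:
4^2 = 16
4^4 ≡ 16^2 = 256 ≡ 8
4^8 ≡ 8^2 = 64 ≡ 2
8^2 = 64 ≡ 2
8^4 ≡ 2^2 = 4
8^8 ≡ 4^2 = 16
8^16 ≡ 16^2 = 256 ≡ 8
18 = 16 + 2, so 8^18 ≡ 8·2 ≡ 16 (mod 31)
2·16 = 32 ≡ 1 (mod 31)
1 ≡ 1 (mod 31), so the signature is genuine.

passes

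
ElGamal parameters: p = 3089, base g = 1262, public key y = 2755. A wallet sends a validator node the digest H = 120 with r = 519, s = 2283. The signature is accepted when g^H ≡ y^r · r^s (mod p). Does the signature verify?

verifies

Left side g^H mod p:
Squares mod 3089: 1262^1≡1262, 1262^2≡1809, 1262^4≡1230, 1262^8≡2379, 1262^16≡593, 1262^32≡2592, 1262^64≡2978
120 = 64 + 32 + 16 + 8, so 1262^120 ≡ 2978·2592·593·2379 ≡ 1240 (mod 3089)
Right side y^r · r^s mod p:
Squares mod 3089: 2755^1≡2755, 2755^2≡352, 2755^4≡344, 2755^8≡954, 2755^16≡1950, 2755^32≡3030, 2755^64≡392, 2755^128≡2303, 2755^256≡3085, 2755^512≡16
519 = 512 + 4 + 2 + 1, so 2755^519 ≡ 16·344·352·2755 ≡ 1804 (mod 3089)
Squares mod 3089: 519^1≡519, 519^2≡618, 519^4≡1977, 519^8≡944, 519^16≡1504, 519^32≡868, 519^64≡2797, 519^128≡1861, 519^256≡552, 519^512≡1982, 519^1024≡2205, 519^2048≡3028
2283 = 2048 + 128 + 64 + 32 + 8 + 2 + 1, so 519^2283 ≡ 3028·1861·2797·868·944·618·519 ≡ 1213 (mod 3089)
1804·1213 = 2188252 ≡ 1240 (mod 3089)
1240 ≡ 1240 (mod 3089), so the signature is genuine.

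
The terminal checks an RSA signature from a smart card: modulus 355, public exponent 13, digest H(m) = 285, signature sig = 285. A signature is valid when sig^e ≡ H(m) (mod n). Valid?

sig^2 ≡ 285^2 = 81225 ≡ 285
sig^4 ≡ 285^2 = 81225 ≡ 285
sig^8 ≡ 285^2 = 81225 ≡ 285
13 = 8 + 4 + 1, so sig^13 ≡ 285·285·285 ≡ 285 (mod 355)
285 = H(m), so the signature checks out.

yes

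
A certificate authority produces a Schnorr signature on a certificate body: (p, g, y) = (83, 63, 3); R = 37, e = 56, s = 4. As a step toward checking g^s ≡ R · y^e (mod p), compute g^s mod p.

59

63^4 mod 83 = 59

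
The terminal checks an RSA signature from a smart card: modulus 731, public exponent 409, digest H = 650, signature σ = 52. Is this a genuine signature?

forged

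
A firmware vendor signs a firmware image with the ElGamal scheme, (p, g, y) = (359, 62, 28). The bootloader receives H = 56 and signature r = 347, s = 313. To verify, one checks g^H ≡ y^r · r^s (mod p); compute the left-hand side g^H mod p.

62^56 mod 359 = 17

17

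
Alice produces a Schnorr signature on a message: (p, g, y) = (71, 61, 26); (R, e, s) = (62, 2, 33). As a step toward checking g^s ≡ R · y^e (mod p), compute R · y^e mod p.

26^2 = 676 ≡ 37
R · y^e ≡ 62·37 = 2294 ≡ 22 (mod 71)

22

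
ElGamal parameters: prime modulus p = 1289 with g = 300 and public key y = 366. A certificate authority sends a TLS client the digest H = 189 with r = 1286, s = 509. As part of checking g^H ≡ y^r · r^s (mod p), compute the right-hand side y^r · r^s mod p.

1121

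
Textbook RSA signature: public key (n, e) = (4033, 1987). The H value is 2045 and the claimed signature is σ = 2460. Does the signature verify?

does not verify

Squares mod 4033: σ^1≡2460, σ^2≡2100, σ^4≡1931, σ^8≡2269, σ^16≡2253, σ^32≡2495, σ^64≡2106, σ^128≡2969, σ^256≡2856, σ^512≡2010, σ^1024≡3067
1987 = 1024 + 512 + 256 + 128 + 64 + 2 + 1, so σ^1987 ≡ 3067·2010·2856·2969·2106·2100·2460 ≡ 2714 (mod 4033)
2714 ≠ 2045, so verification fails.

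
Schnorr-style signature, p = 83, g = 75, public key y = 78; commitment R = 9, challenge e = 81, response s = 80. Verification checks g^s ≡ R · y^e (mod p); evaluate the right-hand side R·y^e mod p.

78^2 = 6084 ≡ 25
78^4 ≡ 25^2 = 625 ≡ 44
78^8 ≡ 44^2 = 1936 ≡ 27
78^16 ≡ 27^2 = 729 ≡ 65
78^32 ≡ 65^2 = 4225 ≡ 75
78^64 ≡ 75^2 = 5625 ≡ 64
81 = 64 + 16 + 1, so 78^81 ≡ 64·65·78 ≡ 33 (mod 83)
R · y^e ≡ 9·33 = 297 ≡ 48 (mod 83)

48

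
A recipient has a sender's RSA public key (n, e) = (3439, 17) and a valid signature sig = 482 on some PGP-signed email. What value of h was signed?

1721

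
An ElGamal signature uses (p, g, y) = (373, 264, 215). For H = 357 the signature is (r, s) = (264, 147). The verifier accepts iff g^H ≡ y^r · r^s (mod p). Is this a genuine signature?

genuine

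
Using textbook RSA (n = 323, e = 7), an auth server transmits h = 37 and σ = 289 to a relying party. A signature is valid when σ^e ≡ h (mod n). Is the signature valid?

invalid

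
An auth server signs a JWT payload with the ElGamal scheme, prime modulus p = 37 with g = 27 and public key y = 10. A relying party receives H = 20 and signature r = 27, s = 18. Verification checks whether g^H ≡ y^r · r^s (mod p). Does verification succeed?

Left side g^H mod p:
27^2 = 729 ≡ 26
27^4 ≡ 26^2 = 676 ≡ 10
27^8 ≡ 10^2 = 100 ≡ 26
27^16 ≡ 26^2 = 676 ≡ 10
20 = 16 + 4, so 27^20 ≡ 10·10 ≡ 26 (mod 37)
Right side y^r · r^s mod p:
10^2 = 100 ≡ 26
10^4 ≡ 26^2 = 676 ≡ 10
10^8 ≡ 10^2 = 100 ≡ 26
10^16 ≡ 26^2 = 676 ≡ 10
27 = 16 + 8 + 2 + 1, so 10^27 ≡ 10·26·26·10 ≡ 1 (mod 37)
27^2 = 729 ≡ 26
27^4 ≡ 26^2 = 676 ≡ 10
27^8 ≡ 10^2 = 100 ≡ 26
27^16 ≡ 26^2 = 676 ≡ 10
18 = 16 + 2, so 27^18 ≡ 10·26 ≡ 1 (mod 37)
1·1 = 1 ≡ 1 (mod 37)
26 ≠ 1, so verification fails.

fails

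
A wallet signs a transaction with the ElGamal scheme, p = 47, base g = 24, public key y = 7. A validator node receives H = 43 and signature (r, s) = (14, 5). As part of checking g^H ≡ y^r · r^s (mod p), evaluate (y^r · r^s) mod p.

7^14 mod 47 = 34
14^5 mod 47 = 3
y^r · r^s ≡ 34·3 = 102 ≡ 8 (mod 47)

8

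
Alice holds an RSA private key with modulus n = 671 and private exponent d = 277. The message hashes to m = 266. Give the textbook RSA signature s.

117

m^2 ≡ 266^2 = 70756 ≡ 301
m^4 ≡ 301^2 = 90601 ≡ 16
m^8 ≡ 16^2 = 256
m^16 ≡ 256^2 = 65536 ≡ 449
m^32 ≡ 449^2 = 201601 ≡ 301
m^64 ≡ 301^2 = 90601 ≡ 16
m^128 ≡ 16^2 = 256
m^256 ≡ 256^2 = 65536 ≡ 449
277 = 256 + 16 + 4 + 1, so m^277 ≡ 449·449·16·266 ≡ 117 (mod 671)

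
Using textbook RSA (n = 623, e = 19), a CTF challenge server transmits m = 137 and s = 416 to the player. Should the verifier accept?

s^2 ≡ 416^2 = 173056 ≡ 485
s^4 ≡ 485^2 = 235225 ≡ 354
s^8 ≡ 354^2 = 125316 ≡ 93
s^16 ≡ 93^2 = 8649 ≡ 550
19 = 16 + 2 + 1, so s^19 ≡ 550·485·416 ≡ 486 (mod 623)
486 ≠ 137, so verification fails.

reject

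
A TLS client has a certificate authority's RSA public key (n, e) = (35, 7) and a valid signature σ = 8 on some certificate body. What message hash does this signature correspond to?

22

σ^7 mod 35 = 22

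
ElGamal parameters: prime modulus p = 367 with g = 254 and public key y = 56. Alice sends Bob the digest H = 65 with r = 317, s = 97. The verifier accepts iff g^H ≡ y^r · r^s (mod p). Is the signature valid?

valid

Left side g^H mod p:
254^2 = 64516 ≡ 291
254^4 ≡ 291^2 = 84681 ≡ 271
254^8 ≡ 271^2 = 73441 ≡ 41
254^16 ≡ 41^2 = 1681 ≡ 213
254^32 ≡ 213^2 = 45369 ≡ 228
254^64 ≡ 228^2 = 51984 ≡ 237
65 = 64 + 1, so 254^65 ≡ 237·254 ≡ 10 (mod 367)
Right side y^r · r^s mod p:
56^2 = 3136 ≡ 200
56^4 ≡ 200^2 = 40000 ≡ 364
56^8 ≡ 364^2 = 132496 ≡ 9
56^16 ≡ 9^2 = 81
56^32 ≡ 81^2 = 6561 ≡ 322
56^64 ≡ 322^2 = 103684 ≡ 190
56^128 ≡ 190^2 = 36100 ≡ 134
56^256 ≡ 134^2 = 17956 ≡ 340
317 = 256 + 32 + 16 + 8 + 4 + 1, so 56^317 ≡ 340·322·81·9·364·56 ≡ 340 (mod 367)
317^2 = 100489 ≡ 298
317^4 ≡ 298^2 = 88804 ≡ 357
317^8 ≡ 357^2 = 127449 ≡ 100
317^16 ≡ 100^2 = 10000 ≡ 91
317^32 ≡ 91^2 = 8281 ≡ 207
317^64 ≡ 207^2 = 42849 ≡ 277
97 = 64 + 32 + 1, so 317^97 ≡ 277·207·317 ≡ 54 (mod 367)
340·54 = 18360 ≡ 10 (mod 367)
10 ≡ 10 (mod 367), so the signature is genuine.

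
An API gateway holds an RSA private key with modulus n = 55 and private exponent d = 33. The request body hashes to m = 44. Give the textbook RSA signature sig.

44

m^2 ≡ 44^2 = 1936 ≡ 11
m^4 ≡ 11^2 = 121 ≡ 11
m^8 ≡ 11^2 = 121 ≡ 11
m^16 ≡ 11^2 = 121 ≡ 11
m^32 ≡ 11^2 = 121 ≡ 11
33 = 32 + 1, so m^33 ≡ 11·44 ≡ 44 (mod 55)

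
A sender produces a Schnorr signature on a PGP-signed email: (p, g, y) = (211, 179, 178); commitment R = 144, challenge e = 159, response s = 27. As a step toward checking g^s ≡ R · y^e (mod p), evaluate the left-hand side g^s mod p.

171

179^2 = 32041 ≡ 180
179^4 ≡ 180^2 = 32400 ≡ 117
179^8 ≡ 117^2 = 13689 ≡ 185
179^16 ≡ 185^2 = 34225 ≡ 43
27 = 16 + 8 + 2 + 1, so 179^27 ≡ 43·185·180·179 ≡ 171 (mod 211)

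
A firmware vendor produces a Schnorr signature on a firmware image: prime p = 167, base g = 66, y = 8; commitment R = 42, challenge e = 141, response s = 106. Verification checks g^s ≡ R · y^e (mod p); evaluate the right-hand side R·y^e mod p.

8^141 mod 167 = 89
R · y^e ≡ 42·89 = 3738 ≡ 64 (mod 167)

64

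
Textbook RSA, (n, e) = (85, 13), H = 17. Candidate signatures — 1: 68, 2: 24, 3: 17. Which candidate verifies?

Candidate 1: Squares mod 85: 68^1≡68, 68^2≡34, 68^4≡51, 68^8≡51; 13 = 8 + 4 + 1, so 68^13 ≡ 51·51·68 ≡ 68 (mod 85)
Candidate 2: Squares mod 85: 24^1≡24, 24^2≡66, 24^4≡21, 24^8≡16; 13 = 8 + 4 + 1, so 24^13 ≡ 16·21·24 ≡ 74 (mod 85)
Candidate 3: Squares mod 85: 17^1≡17, 17^2≡34, 17^4≡51, 17^8≡51; 13 = 8 + 4 + 1, so 17^13 ≡ 51·51·17 ≡ 17 (mod 85)
  → matches H = 17

3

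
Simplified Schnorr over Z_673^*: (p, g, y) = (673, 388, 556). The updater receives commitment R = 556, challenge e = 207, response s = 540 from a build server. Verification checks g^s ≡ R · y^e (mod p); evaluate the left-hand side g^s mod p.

388^2 = 150544 ≡ 465
388^4 ≡ 465^2 = 216225 ≡ 192
388^8 ≡ 192^2 = 36864 ≡ 522
388^16 ≡ 522^2 = 272484 ≡ 592
388^32 ≡ 592^2 = 350464 ≡ 504
388^64 ≡ 504^2 = 254016 ≡ 295
388^128 ≡ 295^2 = 87025 ≡ 208
388^256 ≡ 208^2 = 43264 ≡ 192
388^512 ≡ 192^2 = 36864 ≡ 522
540 = 512 + 16 + 8 + 4, so 388^540 ≡ 522·592·522·192 ≡ 529 (mod 673)

529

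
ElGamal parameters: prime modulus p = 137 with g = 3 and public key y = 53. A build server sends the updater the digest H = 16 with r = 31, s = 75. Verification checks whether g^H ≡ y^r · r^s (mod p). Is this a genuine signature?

genuine

Left side g^H mod p:
3^2 = 9
3^4 ≡ 9^2 = 81
3^8 ≡ 81^2 = 6561 ≡ 122
3^16 ≡ 122^2 = 14884 ≡ 88
Right side y^r · r^s mod p:
53^2 = 2809 ≡ 69
53^4 ≡ 69^2 = 4761 ≡ 103
53^8 ≡ 103^2 = 10609 ≡ 60
53^16 ≡ 60^2 = 3600 ≡ 38
31 = 16 + 8 + 4 + 2 + 1, so 53^31 ≡ 38·60·103·69·53 ≡ 35 (mod 137)
31^2 = 961 ≡ 2
31^4 ≡ 2^2 = 4
31^8 ≡ 4^2 = 16
31^16 ≡ 16^2 = 256 ≡ 119
31^32 ≡ 119^2 = 14161 ≡ 50
31^64 ≡ 50^2 = 2500 ≡ 34
75 = 64 + 8 + 2 + 1, so 31^75 ≡ 34·16·2·31 ≡ 26 (mod 137)
35·26 = 910 ≡ 88 (mod 137)
88 ≡ 88 (mod 137), so the signature is genuine.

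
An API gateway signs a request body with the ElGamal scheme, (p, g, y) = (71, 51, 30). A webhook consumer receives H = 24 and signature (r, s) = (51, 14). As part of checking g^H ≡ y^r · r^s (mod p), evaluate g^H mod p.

48

51^2 = 2601 ≡ 45
51^4 ≡ 45^2 = 2025 ≡ 37
51^8 ≡ 37^2 = 1369 ≡ 20
51^16 ≡ 20^2 = 400 ≡ 45
24 = 16 + 8, so 51^24 ≡ 45·20 ≡ 48 (mod 71)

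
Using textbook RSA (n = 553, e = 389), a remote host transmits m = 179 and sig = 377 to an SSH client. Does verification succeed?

Squares mod 553: sig^1≡377, sig^2≡8, sig^4≡64, sig^8≡225, sig^16≡302, sig^32≡512, sig^64≡22, sig^128≡484, sig^256≡337
389 = 256 + 128 + 4 + 1, so sig^389 ≡ 337·484·64·377 ≡ 531 (mod 553)
The recovered value 531 does not match the digest 179.

fails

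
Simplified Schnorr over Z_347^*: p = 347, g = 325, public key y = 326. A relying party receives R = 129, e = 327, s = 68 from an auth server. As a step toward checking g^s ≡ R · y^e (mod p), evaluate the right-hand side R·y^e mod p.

Squares mod 347: 326^1≡326, 326^2≡94, 326^4≡161, 326^8≡243, 326^16≡59, 326^32≡11, 326^64≡121, 326^128≡67, 326^256≡325
327 = 256 + 64 + 4 + 2 + 1, so 326^327 ≡ 325·121·161·94·326 ≡ 168 (mod 347)
R · y^e ≡ 129·168 = 21672 ≡ 158 (mod 347)

158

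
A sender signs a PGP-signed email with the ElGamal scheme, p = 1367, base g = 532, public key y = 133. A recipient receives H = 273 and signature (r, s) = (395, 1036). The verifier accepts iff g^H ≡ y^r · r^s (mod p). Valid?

yes

Left side g^H mod p:
Squares mod 1367: 532^1≡532, 532^2≡55, 532^4≡291, 532^8≡1294, 532^16≡1228, 532^32≡183, 532^64≡681, 532^128≡348, 532^256≡808
273 = 256 + 16 + 1, so 532^273 ≡ 808·1228·532 ≡ 219 (mod 1367)
Right side y^r · r^s mod p:
Squares mod 1367: 133^1≡133, 133^2≡1285, 133^4≡1256, 133^8≡18, 133^16≡324, 133^32≡1084, 133^64≡803, 133^128≡952, 133^256≡1350
395 = 256 + 128 + 8 + 2 + 1, so 133^395 ≡ 1350·952·18·1285·133 ≡ 1238 (mod 1367)
Squares mod 1367: 395^1≡395, 395^2≡187, 395^4≡794, 395^8≡249, 395^16≡486, 395^32≡1072, 395^64≡904, 395^128≡1117, 395^256≡985, 395^512≡1022, 395^1024≡96
1036 = 1024 + 8 + 4, so 395^1036 ≡ 96·249·794 ≡ 348 (mod 1367)
1238·348 = 430824 ≡ 219 (mod 1367)
219 ≡ 219 (mod 1367), so the signature is genuine.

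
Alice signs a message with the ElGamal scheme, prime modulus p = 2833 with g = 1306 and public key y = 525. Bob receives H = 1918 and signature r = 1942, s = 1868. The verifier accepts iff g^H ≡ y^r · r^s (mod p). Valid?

yes

Left side g^H mod p:
1306^2 = 1705636 ≡ 170
1306^4 ≡ 170^2 = 28900 ≡ 570
1306^8 ≡ 570^2 = 324900 ≡ 1938
1306^16 ≡ 1938^2 = 3755844 ≡ 2119
1306^32 ≡ 2119^2 = 4490161 ≡ 2689
1306^64 ≡ 2689^2 = 7230721 ≡ 905
1306^128 ≡ 905^2 = 819025 ≡ 288
1306^256 ≡ 288^2 = 82944 ≡ 787
1306^512 ≡ 787^2 = 619369 ≡ 1775
1306^1024 ≡ 1775^2 = 3150625 ≡ 329
1918 = 1024 + 512 + 256 + 64 + 32 + 16 + 8 + 4 + 2, so 1306^1918 ≡ 329·1775·787·905·2689·2119·1938·570·170 ≡ 1302 (mod 2833)
Right side y^r · r^s mod p:
525^2 = 275625 ≡ 824
525^4 ≡ 824^2 = 678976 ≡ 1889
525^8 ≡ 1889^2 = 3568321 ≡ 1574
525^16 ≡ 1574^2 = 2477476 ≡ 1434
525^32 ≡ 1434^2 = 2056356 ≡ 2431
525^64 ≡ 2431^2 = 5909761 ≡ 123
525^128 ≡ 123^2 = 15129 ≡ 964
525^256 ≡ 964^2 = 929296 ≡ 72
525^512 ≡ 72^2 = 5184 ≡ 2351
525^1024 ≡ 2351^2 = 5527201 ≡ 18
1942 = 1024 + 512 + 256 + 128 + 16 + 4 + 2, so 525^1942 ≡ 18·2351·72·964·1434·1889·824 ≡ 440 (mod 2833)
1942^2 = 3771364 ≡ 641
1942^4 ≡ 641^2 = 410881 ≡ 96
1942^8 ≡ 96^2 = 9216 ≡ 717
1942^16 ≡ 717^2 = 514089 ≡ 1316
1942^32 ≡ 1316^2 = 1731856 ≡ 893
1942^64 ≡ 893^2 = 797449 ≡ 1376
1942^128 ≡ 1376^2 = 1893376 ≡ 932
1942^256 ≡ 932^2 = 868624 ≡ 1726
1942^512 ≡ 1726^2 = 2979076 ≡ 1593
1942^1024 ≡ 1593^2 = 2537649 ≡ 2114
1868 = 1024 + 512 + 256 + 64 + 8 + 4, so 1942^1868 ≡ 2114·1593·1726·1376·717·96 ≡ 943 (mod 2833)
440·943 = 414920 ≡ 1302 (mod 2833)
1302 ≡ 1302 (mod 2833), so the signature is genuine.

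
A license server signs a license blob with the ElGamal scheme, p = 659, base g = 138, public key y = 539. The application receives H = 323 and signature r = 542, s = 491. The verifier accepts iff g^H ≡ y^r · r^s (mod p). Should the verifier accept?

accept

Left side g^H mod p:
138^2 = 19044 ≡ 592
138^4 ≡ 592^2 = 350464 ≡ 535
138^8 ≡ 535^2 = 286225 ≡ 219
138^16 ≡ 219^2 = 47961 ≡ 513
138^32 ≡ 513^2 = 263169 ≡ 228
138^64 ≡ 228^2 = 51984 ≡ 582
138^128 ≡ 582^2 = 338724 ≡ 657
138^256 ≡ 657^2 = 431649 ≡ 4
323 = 256 + 64 + 2 + 1, so 138^323 ≡ 4·582·592·138 ≡ 229 (mod 659)
Right side y^r · r^s mod p:
539^2 = 290521 ≡ 561
539^4 ≡ 561^2 = 314721 ≡ 378
539^8 ≡ 378^2 = 142884 ≡ 540
539^16 ≡ 540^2 = 291600 ≡ 322
539^32 ≡ 322^2 = 103684 ≡ 221
539^64 ≡ 221^2 = 48841 ≡ 75
539^128 ≡ 75^2 = 5625 ≡ 353
539^256 ≡ 353^2 = 124609 ≡ 58
539^512 ≡ 58^2 = 3364 ≡ 69
542 = 512 + 16 + 8 + 4 + 2, so 539^542 ≡ 69·322·540·378·561 ≡ 147 (mod 659)
542^2 = 293764 ≡ 509
542^4 ≡ 509^2 = 259081 ≡ 94
542^8 ≡ 94^2 = 8836 ≡ 269
542^16 ≡ 269^2 = 72361 ≡ 530
542^32 ≡ 530^2 = 280900 ≡ 166
542^64 ≡ 166^2 = 27556 ≡ 537
542^128 ≡ 537^2 = 288369 ≡ 386
542^256 ≡ 386^2 = 148996 ≡ 62
491 = 256 + 128 + 64 + 32 + 8 + 2 + 1, so 542^491 ≡ 62·386·537·166·269·509·542 ≡ 544 (mod 659)
147·544 = 79968 ≡ 229 (mod 659)
229 ≡ 229 (mod 659), so the signature is genuine.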